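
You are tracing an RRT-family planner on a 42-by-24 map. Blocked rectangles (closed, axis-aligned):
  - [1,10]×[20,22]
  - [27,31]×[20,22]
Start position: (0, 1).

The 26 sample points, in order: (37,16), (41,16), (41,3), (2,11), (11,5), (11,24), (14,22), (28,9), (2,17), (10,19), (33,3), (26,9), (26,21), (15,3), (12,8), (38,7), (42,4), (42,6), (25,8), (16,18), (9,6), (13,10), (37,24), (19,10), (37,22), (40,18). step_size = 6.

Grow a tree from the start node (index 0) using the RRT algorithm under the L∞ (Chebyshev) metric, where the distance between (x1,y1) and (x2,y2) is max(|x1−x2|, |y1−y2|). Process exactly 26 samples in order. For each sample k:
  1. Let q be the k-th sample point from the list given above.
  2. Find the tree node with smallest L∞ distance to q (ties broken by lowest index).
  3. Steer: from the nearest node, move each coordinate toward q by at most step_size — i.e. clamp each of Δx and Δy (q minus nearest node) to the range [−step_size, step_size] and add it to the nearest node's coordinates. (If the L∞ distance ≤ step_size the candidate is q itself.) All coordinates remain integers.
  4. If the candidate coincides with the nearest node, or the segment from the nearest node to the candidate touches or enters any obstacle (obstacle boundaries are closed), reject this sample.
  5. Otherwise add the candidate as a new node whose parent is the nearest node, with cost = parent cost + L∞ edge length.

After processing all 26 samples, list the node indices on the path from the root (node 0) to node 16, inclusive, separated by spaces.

Path: 0 1 2 3 8 11 16

1. q=(37,16) nearest=0 d=37 new=(6,7) → add node 1 parent=0 cost=6
2. q=(41,16) nearest=1 d=35 new=(12,13) → add node 2 parent=1 cost=12
3. q=(41,3) nearest=2 d=29 new=(18,7) → add node 3 parent=2 cost=18
4. q=(2,11) nearest=1 d=4 new=(2,11) → add node 4 parent=1 cost=10
5. q=(11,5) nearest=1 d=5 new=(11,5) → add node 5 parent=1 cost=11
6. q=(11,24) nearest=2 d=11 new=(11,19) → add node 6 parent=2 cost=18
7. q=(14,22) nearest=6 d=3 new=(14,22) → add node 7 parent=6 cost=21
8. q=(28,9) nearest=3 d=10 new=(24,9) → add node 8 parent=3 cost=24
9. q=(2,17) nearest=4 d=6 new=(2,17) → add node 9 parent=4 cost=16
10. q=(10,19) nearest=6 d=1 new=(10,19) → add node 10 parent=6 cost=19
11. q=(33,3) nearest=8 d=9 new=(30,3) → add node 11 parent=8 cost=30
12. q=(26,9) nearest=8 d=2 new=(26,9) → add node 12 parent=8 cost=26
13. q=(26,21) nearest=7 d=12 new=(20,21) → add node 13 parent=7 cost=27
14. q=(15,3) nearest=3 d=4 new=(15,3) → add node 14 parent=3 cost=22
15. q=(12,8) nearest=5 d=3 new=(12,8) → add node 15 parent=5 cost=14
16. q=(38,7) nearest=11 d=8 new=(36,7) → add node 16 parent=11 cost=36
17. q=(42,4) nearest=16 d=6 new=(42,4) → add node 17 parent=16 cost=42
18. q=(42,6) nearest=17 d=2 new=(42,6) → add node 18 parent=17 cost=44
19. q=(25,8) nearest=8 d=1 new=(25,8) → add node 19 parent=8 cost=25
20. q=(16,18) nearest=7 d=4 new=(16,18) → add node 20 parent=7 cost=25
21. q=(9,6) nearest=5 d=2 new=(9,6) → add node 21 parent=5 cost=13
22. q=(13,10) nearest=15 d=2 new=(13,10) → add node 22 parent=15 cost=16
23. q=(37,24) nearest=8 d=15 new=(30,15) → add node 23 parent=8 cost=30
24. q=(19,10) nearest=3 d=3 new=(19,10) → add node 24 parent=3 cost=21
25. q=(37,22) nearest=23 d=7 new=(36,21) → add node 25 parent=23 cost=36
26. q=(40,18) nearest=25 d=4 new=(40,18) → add node 26 parent=25 cost=40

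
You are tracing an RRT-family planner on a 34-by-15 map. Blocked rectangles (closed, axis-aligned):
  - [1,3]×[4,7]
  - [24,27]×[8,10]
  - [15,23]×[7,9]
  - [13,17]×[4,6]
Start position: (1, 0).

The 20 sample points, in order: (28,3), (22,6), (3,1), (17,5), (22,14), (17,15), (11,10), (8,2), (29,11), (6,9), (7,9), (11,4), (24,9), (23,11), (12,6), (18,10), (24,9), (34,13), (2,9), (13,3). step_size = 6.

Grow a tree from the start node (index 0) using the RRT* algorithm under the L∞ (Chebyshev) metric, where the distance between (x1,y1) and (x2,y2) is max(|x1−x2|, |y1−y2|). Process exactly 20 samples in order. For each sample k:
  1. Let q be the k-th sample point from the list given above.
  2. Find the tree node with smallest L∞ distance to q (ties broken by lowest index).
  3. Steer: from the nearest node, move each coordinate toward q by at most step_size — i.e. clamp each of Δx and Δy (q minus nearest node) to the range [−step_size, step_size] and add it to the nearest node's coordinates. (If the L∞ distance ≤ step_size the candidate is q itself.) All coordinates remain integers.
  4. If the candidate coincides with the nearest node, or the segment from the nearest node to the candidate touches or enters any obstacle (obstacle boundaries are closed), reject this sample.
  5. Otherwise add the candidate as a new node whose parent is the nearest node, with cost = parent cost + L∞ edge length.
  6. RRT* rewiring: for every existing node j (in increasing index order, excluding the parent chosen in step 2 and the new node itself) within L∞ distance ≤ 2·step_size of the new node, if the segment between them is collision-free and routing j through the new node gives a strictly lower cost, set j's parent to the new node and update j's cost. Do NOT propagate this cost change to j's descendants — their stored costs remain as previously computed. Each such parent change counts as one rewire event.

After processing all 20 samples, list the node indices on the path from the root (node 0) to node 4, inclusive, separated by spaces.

Path: 0 1 3 4

1. q=(28,3) nearest=0 d=27 new=(7,3) → add node 1 parent=0 cost=6
2. q=(22,6) nearest=1 d=15 new=(13,6) → blocked by [13,17]×[4,6], reject
3. q=(3,1) nearest=0 d=2 new=(3,1) → add node 2 parent=0 cost=2
4. q=(17,5) nearest=1 d=10 new=(13,5) → blocked by [13,17]×[4,6], reject
5. q=(22,14) nearest=1 d=15 new=(13,9) → add node 3 parent=1 cost=12
6. q=(17,15) nearest=3 d=6 new=(17,15) → add node 4 parent=3 cost=18
7. q=(11,10) nearest=3 d=2 new=(11,10) → add node 5 parent=3 cost=14
8. q=(8,2) nearest=1 d=1 new=(8,2) → add node 6 parent=1 cost=7
9. q=(29,11) nearest=4 d=12 new=(23,11) → add node 7 parent=4 cost=24
10. q=(6,9) nearest=5 d=5 new=(6,9) → add node 8 parent=5 cost=19
11. q=(7,9) nearest=8 d=1 new=(7,9) → add node 9 parent=8 cost=20
12. q=(11,4) nearest=6 d=3 new=(11,4) → add node 10 parent=6 cost=10; rewire 8→10 (15<19); rewire 9→10 (15<20)
13. q=(24,9) nearest=7 d=2 new=(24,9) → blocked by [24,27]×[8,10], reject
14. q=(23,11) nearest=7 d=0 → coincident, reject
15. q=(12,6) nearest=10 d=2 new=(12,6) → add node 11 parent=10 cost=12
16. q=(18,10) nearest=3 d=5 new=(18,10) → add node 12 parent=3 cost=17; rewire 7→12 (22<24)
17. q=(24,9) nearest=7 d=2 new=(24,9) → blocked by [24,27]×[8,10], reject
18. q=(34,13) nearest=7 d=11 new=(29,13) → add node 13 parent=7 cost=28
19. q=(2,9) nearest=8 d=4 new=(2,9) → add node 14 parent=8 cost=19
20. q=(13,3) nearest=10 d=2 new=(13,3) → add node 15 parent=10 cost=12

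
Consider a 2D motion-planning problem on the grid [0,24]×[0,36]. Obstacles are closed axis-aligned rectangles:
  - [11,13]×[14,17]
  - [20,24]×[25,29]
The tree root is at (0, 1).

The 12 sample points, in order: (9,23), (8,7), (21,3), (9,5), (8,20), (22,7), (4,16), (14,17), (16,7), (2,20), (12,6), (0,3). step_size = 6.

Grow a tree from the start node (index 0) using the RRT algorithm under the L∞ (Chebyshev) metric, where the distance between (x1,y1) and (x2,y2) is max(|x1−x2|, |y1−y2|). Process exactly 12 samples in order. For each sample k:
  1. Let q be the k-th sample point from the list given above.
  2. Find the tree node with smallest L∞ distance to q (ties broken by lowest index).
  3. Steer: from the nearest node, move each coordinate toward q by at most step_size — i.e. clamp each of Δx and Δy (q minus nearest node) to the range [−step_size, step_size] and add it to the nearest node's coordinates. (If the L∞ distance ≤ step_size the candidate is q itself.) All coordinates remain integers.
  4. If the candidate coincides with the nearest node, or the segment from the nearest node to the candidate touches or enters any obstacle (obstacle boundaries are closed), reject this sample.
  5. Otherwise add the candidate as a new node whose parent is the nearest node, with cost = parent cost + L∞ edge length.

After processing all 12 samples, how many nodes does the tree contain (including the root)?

1. q=(9,23) nearest=0 d=22 new=(6,7) → add node 1 parent=0 cost=6
2. q=(8,7) nearest=1 d=2 new=(8,7) → add node 2 parent=1 cost=8
3. q=(21,3) nearest=2 d=13 new=(14,3) → add node 3 parent=2 cost=14
4. q=(9,5) nearest=2 d=2 new=(9,5) → add node 4 parent=2 cost=10
5. q=(8,20) nearest=1 d=13 new=(8,13) → add node 5 parent=1 cost=12
6. q=(22,7) nearest=3 d=8 new=(20,7) → add node 6 parent=3 cost=20
7. q=(4,16) nearest=5 d=4 new=(4,16) → add node 7 parent=5 cost=16
8. q=(14,17) nearest=5 d=6 new=(14,17) → blocked by [11,13]×[14,17], reject
9. q=(16,7) nearest=3 d=4 new=(16,7) → add node 8 parent=3 cost=18
10. q=(2,20) nearest=7 d=4 new=(2,20) → add node 9 parent=7 cost=20
11. q=(12,6) nearest=3 d=3 new=(12,6) → add node 10 parent=3 cost=17
12. q=(0,3) nearest=0 d=2 new=(0,3) → add node 11 parent=0 cost=2

Node count: 12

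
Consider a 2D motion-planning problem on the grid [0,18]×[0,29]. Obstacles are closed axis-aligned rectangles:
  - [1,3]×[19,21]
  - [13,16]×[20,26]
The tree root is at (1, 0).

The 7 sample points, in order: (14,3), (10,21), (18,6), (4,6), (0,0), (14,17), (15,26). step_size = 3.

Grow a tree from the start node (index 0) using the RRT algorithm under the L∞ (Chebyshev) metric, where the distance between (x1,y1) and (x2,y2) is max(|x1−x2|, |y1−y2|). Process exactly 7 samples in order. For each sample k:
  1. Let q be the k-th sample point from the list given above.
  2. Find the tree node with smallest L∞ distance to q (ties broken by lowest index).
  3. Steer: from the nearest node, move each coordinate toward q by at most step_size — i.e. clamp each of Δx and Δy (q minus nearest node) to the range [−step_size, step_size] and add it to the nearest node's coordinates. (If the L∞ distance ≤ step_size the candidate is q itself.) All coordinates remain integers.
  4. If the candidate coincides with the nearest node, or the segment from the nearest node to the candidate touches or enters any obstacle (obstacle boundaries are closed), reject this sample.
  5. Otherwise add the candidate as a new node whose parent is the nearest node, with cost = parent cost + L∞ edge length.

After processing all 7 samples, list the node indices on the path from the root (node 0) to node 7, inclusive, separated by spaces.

1. q=(14,3) nearest=0 d=13 new=(4,3) → add node 1 parent=0 cost=3
2. q=(10,21) nearest=1 d=18 new=(7,6) → add node 2 parent=1 cost=6
3. q=(18,6) nearest=2 d=11 new=(10,6) → add node 3 parent=2 cost=9
4. q=(4,6) nearest=1 d=3 new=(4,6) → add node 4 parent=1 cost=6
5. q=(0,0) nearest=0 d=1 new=(0,0) → add node 5 parent=0 cost=1
6. q=(14,17) nearest=2 d=11 new=(10,9) → add node 6 parent=2 cost=9
7. q=(15,26) nearest=6 d=17 new=(13,12) → add node 7 parent=6 cost=12

Path: 0 1 2 6 7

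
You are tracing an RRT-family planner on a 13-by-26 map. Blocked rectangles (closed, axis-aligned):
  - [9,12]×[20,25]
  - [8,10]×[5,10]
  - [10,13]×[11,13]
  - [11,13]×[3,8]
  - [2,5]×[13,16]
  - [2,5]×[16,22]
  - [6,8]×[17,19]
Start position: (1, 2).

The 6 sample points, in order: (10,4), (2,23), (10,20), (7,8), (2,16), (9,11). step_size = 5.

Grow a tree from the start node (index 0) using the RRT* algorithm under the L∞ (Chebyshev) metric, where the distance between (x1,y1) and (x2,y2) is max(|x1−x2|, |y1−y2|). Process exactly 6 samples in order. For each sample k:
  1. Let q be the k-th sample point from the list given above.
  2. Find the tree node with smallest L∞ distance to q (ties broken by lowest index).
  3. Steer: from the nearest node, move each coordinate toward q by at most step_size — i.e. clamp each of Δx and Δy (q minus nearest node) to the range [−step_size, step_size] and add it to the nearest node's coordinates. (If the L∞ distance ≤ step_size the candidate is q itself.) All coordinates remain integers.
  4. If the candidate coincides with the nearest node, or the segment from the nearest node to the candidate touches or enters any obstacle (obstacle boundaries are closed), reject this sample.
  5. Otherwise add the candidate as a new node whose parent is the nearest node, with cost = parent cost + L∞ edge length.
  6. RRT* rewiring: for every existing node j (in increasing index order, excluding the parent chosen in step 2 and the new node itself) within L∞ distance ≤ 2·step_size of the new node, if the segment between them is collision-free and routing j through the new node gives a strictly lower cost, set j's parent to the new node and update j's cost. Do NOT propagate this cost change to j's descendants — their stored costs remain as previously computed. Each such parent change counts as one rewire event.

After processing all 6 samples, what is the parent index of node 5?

1. q=(10,4) nearest=0 d=9 new=(6,4) → add node 1 parent=0 cost=5
2. q=(2,23) nearest=1 d=19 new=(2,9) → add node 2 parent=1 cost=10
3. q=(10,20) nearest=2 d=11 new=(7,14) → add node 3 parent=2 cost=15
4. q=(7,8) nearest=1 d=4 new=(7,8) → add node 4 parent=1 cost=9
5. q=(2,16) nearest=3 d=5 new=(2,16) → blocked by [2,5]×[13,16], reject
6. q=(9,11) nearest=3 d=3 new=(9,11) → add node 5 parent=3 cost=18

Parent of node 5: 3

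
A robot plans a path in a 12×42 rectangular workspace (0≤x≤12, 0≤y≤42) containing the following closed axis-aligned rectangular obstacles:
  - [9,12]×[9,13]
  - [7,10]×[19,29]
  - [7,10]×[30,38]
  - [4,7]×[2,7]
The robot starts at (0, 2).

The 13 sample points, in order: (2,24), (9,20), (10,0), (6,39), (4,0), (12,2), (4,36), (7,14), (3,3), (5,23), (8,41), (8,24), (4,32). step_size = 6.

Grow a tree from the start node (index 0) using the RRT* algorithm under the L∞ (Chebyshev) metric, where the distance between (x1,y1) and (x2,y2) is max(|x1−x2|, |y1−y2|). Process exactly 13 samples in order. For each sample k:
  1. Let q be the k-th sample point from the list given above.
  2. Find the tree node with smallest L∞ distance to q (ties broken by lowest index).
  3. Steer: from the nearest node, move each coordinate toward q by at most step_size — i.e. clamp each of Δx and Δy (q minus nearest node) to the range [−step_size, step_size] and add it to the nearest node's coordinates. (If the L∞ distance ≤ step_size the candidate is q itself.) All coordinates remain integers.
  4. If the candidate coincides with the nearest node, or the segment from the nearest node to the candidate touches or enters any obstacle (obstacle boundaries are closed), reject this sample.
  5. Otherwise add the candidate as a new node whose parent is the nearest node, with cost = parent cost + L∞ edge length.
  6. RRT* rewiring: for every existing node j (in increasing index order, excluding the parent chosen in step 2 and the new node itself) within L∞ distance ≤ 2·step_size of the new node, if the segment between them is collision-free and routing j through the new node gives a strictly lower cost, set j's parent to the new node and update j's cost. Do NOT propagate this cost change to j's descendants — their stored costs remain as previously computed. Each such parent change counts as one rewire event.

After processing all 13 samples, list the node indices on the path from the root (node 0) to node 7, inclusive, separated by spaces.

1. q=(2,24) nearest=0 d=22 new=(2,8) → add node 1 parent=0 cost=6
2. q=(9,20) nearest=1 d=12 new=(8,14) → add node 2 parent=1 cost=12
3. q=(10,0) nearest=1 d=8 new=(8,2) → blocked by [4,7]×[2,7], reject
4. q=(6,39) nearest=2 d=25 new=(6,20) → add node 3 parent=2 cost=18
5. q=(4,0) nearest=0 d=4 new=(4,0) → add node 4 parent=0 cost=4
6. q=(12,2) nearest=4 d=8 new=(10,2) → add node 5 parent=4 cost=10
7. q=(4,36) nearest=3 d=16 new=(4,26) → add node 6 parent=3 cost=24
8. q=(7,14) nearest=2 d=1 new=(7,14) → add node 7 parent=2 cost=13
9. q=(3,3) nearest=0 d=3 new=(3,3) → add node 8 parent=0 cost=3
10. q=(5,23) nearest=3 d=3 new=(5,23) → add node 9 parent=3 cost=21
11. q=(8,41) nearest=6 d=15 new=(8,32) → blocked by [7,10]×[30,38], reject
12. q=(8,24) nearest=9 d=3 new=(8,24) → blocked by [7,10]×[19,29], reject
13. q=(4,32) nearest=6 d=6 new=(4,32) → add node 10 parent=6 cost=30

Path: 0 1 2 7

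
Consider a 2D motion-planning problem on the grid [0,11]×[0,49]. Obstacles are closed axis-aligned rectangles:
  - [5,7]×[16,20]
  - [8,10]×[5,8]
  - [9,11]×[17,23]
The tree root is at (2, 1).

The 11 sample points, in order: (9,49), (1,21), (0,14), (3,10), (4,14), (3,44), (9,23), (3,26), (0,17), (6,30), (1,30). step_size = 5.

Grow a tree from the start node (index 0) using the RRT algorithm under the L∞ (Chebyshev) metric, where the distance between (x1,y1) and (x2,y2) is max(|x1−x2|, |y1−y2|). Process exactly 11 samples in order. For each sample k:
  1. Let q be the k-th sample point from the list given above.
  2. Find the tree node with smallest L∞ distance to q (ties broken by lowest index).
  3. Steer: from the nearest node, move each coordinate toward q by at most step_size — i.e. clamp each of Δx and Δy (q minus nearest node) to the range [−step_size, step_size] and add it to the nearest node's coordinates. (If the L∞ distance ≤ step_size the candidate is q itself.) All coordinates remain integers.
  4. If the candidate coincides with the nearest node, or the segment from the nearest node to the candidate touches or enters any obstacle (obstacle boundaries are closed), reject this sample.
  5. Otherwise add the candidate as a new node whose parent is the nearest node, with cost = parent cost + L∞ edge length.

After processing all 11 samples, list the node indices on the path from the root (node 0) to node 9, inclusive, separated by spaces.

Path: 0 1 2 3 9

1. q=(9,49) nearest=0 d=48 new=(7,6) → add node 1 parent=0 cost=5
2. q=(1,21) nearest=1 d=15 new=(2,11) → add node 2 parent=1 cost=10
3. q=(0,14) nearest=2 d=3 new=(0,14) → add node 3 parent=2 cost=13
4. q=(3,10) nearest=2 d=1 new=(3,10) → add node 4 parent=2 cost=11
5. q=(4,14) nearest=2 d=3 new=(4,14) → add node 5 parent=2 cost=13
6. q=(3,44) nearest=3 d=30 new=(3,19) → add node 6 parent=3 cost=18
7. q=(9,23) nearest=6 d=6 new=(8,23) → add node 7 parent=6 cost=23
8. q=(3,26) nearest=7 d=5 new=(3,26) → add node 8 parent=7 cost=28
9. q=(0,17) nearest=3 d=3 new=(0,17) → add node 9 parent=3 cost=16
10. q=(6,30) nearest=8 d=4 new=(6,30) → add node 10 parent=8 cost=32
11. q=(1,30) nearest=8 d=4 new=(1,30) → add node 11 parent=8 cost=32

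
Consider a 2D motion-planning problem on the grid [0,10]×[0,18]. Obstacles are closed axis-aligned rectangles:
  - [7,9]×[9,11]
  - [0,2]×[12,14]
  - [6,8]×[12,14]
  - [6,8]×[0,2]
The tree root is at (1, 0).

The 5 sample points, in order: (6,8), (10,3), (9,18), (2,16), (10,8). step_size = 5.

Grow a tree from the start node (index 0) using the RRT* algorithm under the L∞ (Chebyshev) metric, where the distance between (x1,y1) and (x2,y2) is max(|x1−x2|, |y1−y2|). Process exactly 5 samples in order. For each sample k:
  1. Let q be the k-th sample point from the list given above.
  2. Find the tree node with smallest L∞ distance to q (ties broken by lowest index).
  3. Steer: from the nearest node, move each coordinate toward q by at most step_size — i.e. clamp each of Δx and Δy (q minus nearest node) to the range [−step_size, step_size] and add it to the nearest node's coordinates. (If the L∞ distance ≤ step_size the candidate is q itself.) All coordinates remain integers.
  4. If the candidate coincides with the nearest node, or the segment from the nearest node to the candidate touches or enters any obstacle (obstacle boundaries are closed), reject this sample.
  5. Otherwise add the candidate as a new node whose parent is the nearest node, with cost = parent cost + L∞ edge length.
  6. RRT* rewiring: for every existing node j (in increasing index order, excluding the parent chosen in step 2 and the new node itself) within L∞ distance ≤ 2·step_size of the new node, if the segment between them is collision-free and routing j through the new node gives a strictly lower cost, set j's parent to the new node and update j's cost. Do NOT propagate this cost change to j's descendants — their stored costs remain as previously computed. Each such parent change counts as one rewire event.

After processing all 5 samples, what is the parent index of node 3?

1. q=(6,8) nearest=0 d=8 new=(6,5) → add node 1 parent=0 cost=5
2. q=(10,3) nearest=1 d=4 new=(10,3) → add node 2 parent=1 cost=9
3. q=(9,18) nearest=1 d=13 new=(9,10) → blocked by [7,9]×[9,11], reject
4. q=(2,16) nearest=1 d=11 new=(2,10) → add node 3 parent=1 cost=10
5. q=(10,8) nearest=1 d=4 new=(10,8) → add node 4 parent=1 cost=9

Parent of node 3: 1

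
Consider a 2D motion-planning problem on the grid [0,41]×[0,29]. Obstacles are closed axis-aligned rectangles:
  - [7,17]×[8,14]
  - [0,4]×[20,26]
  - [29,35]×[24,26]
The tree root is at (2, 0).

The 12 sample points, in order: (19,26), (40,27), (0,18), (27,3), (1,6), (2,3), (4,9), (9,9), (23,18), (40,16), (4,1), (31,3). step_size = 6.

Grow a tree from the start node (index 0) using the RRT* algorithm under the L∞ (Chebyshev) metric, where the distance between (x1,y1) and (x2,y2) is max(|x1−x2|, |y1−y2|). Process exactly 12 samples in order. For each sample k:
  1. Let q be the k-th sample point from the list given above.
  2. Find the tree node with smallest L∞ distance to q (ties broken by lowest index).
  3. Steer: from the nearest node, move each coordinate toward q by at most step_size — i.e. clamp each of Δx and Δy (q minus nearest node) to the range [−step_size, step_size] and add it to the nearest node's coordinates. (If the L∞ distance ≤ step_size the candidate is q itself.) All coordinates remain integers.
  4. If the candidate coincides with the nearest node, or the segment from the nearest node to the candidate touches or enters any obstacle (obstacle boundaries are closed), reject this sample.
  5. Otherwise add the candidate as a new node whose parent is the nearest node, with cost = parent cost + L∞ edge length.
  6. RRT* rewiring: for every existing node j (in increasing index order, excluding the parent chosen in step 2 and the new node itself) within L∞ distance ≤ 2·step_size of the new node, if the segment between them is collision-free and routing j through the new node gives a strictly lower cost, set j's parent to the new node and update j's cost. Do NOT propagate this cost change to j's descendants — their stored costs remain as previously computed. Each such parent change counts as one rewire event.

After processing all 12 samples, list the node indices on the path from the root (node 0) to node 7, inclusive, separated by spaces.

1. q=(19,26) nearest=0 d=26 new=(8,6) → add node 1 parent=0 cost=6
2. q=(40,27) nearest=1 d=32 new=(14,12) → blocked by [7,17]×[8,14], reject
3. q=(0,18) nearest=1 d=12 new=(2,12) → add node 2 parent=1 cost=12
4. q=(27,3) nearest=1 d=19 new=(14,3) → add node 3 parent=1 cost=12
5. q=(1,6) nearest=0 d=6 new=(1,6) → add node 4 parent=0 cost=6
6. q=(2,3) nearest=0 d=3 new=(2,3) → add node 5 parent=0 cost=3
7. q=(4,9) nearest=2 d=3 new=(4,9) → add node 6 parent=2 cost=15
8. q=(9,9) nearest=1 d=3 new=(9,9) → blocked by [7,17]×[8,14], reject
9. q=(23,18) nearest=1 d=15 new=(14,12) → blocked by [7,17]×[8,14], reject
10. q=(40,16) nearest=3 d=26 new=(20,9) → add node 7 parent=3 cost=18
11. q=(4,1) nearest=0 d=2 new=(4,1) → add node 8 parent=0 cost=2; rewire 6→8 (10<15)
12. q=(31,3) nearest=7 d=11 new=(26,3) → add node 9 parent=7 cost=24

Path: 0 1 3 7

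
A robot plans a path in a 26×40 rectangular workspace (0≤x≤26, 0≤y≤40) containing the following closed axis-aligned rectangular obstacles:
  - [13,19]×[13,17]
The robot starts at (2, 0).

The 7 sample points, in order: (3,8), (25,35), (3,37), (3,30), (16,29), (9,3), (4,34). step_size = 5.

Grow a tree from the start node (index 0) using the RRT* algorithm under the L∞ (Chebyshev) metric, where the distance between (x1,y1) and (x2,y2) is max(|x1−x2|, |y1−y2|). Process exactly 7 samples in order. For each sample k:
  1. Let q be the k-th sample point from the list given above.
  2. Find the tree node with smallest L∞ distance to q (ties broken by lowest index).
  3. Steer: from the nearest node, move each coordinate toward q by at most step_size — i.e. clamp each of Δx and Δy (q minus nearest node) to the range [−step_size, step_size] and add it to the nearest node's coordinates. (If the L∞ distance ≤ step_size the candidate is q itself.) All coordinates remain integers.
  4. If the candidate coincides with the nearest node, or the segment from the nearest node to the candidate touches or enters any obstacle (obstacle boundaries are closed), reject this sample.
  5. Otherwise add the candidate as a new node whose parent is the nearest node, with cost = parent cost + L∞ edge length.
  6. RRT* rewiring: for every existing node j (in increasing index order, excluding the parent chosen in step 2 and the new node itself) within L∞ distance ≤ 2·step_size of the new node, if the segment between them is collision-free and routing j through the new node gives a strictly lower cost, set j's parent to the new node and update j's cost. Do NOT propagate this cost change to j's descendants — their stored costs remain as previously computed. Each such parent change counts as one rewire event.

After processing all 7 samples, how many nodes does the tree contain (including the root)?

1. q=(3,8) nearest=0 d=8 new=(3,5) → add node 1 parent=0 cost=5
2. q=(25,35) nearest=1 d=30 new=(8,10) → add node 2 parent=1 cost=10
3. q=(3,37) nearest=2 d=27 new=(3,15) → add node 3 parent=2 cost=15
4. q=(3,30) nearest=3 d=15 new=(3,20) → add node 4 parent=3 cost=20
5. q=(16,29) nearest=4 d=13 new=(8,25) → add node 5 parent=4 cost=25
6. q=(9,3) nearest=1 d=6 new=(8,3) → add node 6 parent=1 cost=10
7. q=(4,34) nearest=5 d=9 new=(4,30) → add node 7 parent=5 cost=30

Node count: 8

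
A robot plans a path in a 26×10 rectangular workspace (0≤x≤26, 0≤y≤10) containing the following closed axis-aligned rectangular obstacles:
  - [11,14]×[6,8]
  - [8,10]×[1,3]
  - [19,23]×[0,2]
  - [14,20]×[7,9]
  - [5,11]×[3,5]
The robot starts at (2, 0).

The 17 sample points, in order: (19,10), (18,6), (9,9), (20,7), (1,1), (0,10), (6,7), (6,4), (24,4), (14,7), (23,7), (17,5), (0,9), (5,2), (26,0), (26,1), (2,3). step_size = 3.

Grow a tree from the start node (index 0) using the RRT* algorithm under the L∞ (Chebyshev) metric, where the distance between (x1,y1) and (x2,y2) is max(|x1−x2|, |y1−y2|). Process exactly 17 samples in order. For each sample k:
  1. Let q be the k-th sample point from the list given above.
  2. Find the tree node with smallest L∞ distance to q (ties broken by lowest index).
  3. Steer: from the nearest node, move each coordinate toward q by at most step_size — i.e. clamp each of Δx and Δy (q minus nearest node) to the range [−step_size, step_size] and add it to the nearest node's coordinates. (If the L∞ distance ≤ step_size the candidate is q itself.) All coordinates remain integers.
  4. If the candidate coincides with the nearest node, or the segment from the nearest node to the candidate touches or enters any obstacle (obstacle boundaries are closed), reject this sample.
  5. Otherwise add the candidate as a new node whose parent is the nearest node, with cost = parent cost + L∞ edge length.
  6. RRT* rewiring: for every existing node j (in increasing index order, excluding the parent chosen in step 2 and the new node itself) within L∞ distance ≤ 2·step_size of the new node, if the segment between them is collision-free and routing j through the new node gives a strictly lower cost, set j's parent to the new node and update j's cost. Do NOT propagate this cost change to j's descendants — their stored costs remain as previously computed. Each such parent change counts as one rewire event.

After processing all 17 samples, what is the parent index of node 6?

1. q=(19,10) nearest=0 d=17 new=(5,3) → blocked by [5,11]×[3,5], reject
2. q=(18,6) nearest=0 d=16 new=(5,3) → blocked by [5,11]×[3,5], reject
3. q=(9,9) nearest=0 d=9 new=(5,3) → blocked by [5,11]×[3,5], reject
4. q=(20,7) nearest=0 d=18 new=(5,3) → blocked by [5,11]×[3,5], reject
5. q=(1,1) nearest=0 d=1 new=(1,1) → add node 1 parent=0 cost=1
6. q=(0,10) nearest=1 d=9 new=(0,4) → add node 2 parent=1 cost=4
7. q=(6,7) nearest=1 d=6 new=(4,4) → add node 3 parent=1 cost=4
8. q=(6,4) nearest=3 d=2 new=(6,4) → blocked by [5,11]×[3,5], reject
9. q=(24,4) nearest=3 d=20 new=(7,4) → blocked by [5,11]×[3,5], reject
10. q=(14,7) nearest=3 d=10 new=(7,7) → blocked by [5,11]×[3,5], reject
11. q=(23,7) nearest=3 d=19 new=(7,7) → blocked by [5,11]×[3,5], reject
12. q=(17,5) nearest=3 d=13 new=(7,5) → blocked by [5,11]×[3,5], reject
13. q=(0,9) nearest=2 d=5 new=(0,7) → add node 4 parent=2 cost=7
14. q=(5,2) nearest=3 d=2 new=(5,2) → add node 5 parent=3 cost=6
15. q=(26,0) nearest=5 d=21 new=(8,0) → add node 6 parent=5 cost=9
16. q=(26,1) nearest=6 d=18 new=(11,1) → add node 7 parent=6 cost=12
17. q=(2,3) nearest=1 d=2 new=(2,3) → add node 8 parent=1 cost=3

Parent of node 6: 5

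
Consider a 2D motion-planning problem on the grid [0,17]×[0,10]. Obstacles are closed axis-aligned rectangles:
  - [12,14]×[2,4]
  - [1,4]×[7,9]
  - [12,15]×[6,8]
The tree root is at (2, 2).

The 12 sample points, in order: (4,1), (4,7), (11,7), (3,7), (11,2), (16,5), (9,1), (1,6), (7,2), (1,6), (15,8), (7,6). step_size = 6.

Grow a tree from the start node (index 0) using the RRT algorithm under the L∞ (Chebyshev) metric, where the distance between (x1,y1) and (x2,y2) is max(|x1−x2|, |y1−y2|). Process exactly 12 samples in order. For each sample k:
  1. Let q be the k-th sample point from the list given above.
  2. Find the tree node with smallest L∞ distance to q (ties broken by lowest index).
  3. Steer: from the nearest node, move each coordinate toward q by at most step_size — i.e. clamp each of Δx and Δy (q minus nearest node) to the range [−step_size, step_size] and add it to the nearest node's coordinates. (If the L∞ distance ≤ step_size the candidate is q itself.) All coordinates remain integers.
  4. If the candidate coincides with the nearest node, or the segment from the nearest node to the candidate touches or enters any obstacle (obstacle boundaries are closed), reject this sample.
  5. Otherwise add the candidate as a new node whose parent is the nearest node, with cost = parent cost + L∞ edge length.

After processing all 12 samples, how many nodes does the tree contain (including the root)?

Node count: 8

1. q=(4,1) nearest=0 d=2 new=(4,1) → add node 1 parent=0 cost=2
2. q=(4,7) nearest=0 d=5 new=(4,7) → blocked by [1,4]×[7,9], reject
3. q=(11,7) nearest=1 d=7 new=(10,7) → add node 2 parent=1 cost=8
4. q=(3,7) nearest=0 d=5 new=(3,7) → blocked by [1,4]×[7,9], reject
5. q=(11,2) nearest=2 d=5 new=(11,2) → add node 3 parent=2 cost=13
6. q=(16,5) nearest=3 d=5 new=(16,5) → blocked by [12,14]×[2,4], reject
7. q=(9,1) nearest=3 d=2 new=(9,1) → add node 4 parent=3 cost=15
8. q=(1,6) nearest=0 d=4 new=(1,6) → add node 5 parent=0 cost=4
9. q=(7,2) nearest=4 d=2 new=(7,2) → add node 6 parent=4 cost=17
10. q=(1,6) nearest=5 d=0 → coincident, reject
11. q=(15,8) nearest=2 d=5 new=(15,8) → blocked by [12,15]×[6,8], reject
12. q=(7,6) nearest=2 d=3 new=(7,6) → add node 7 parent=2 cost=11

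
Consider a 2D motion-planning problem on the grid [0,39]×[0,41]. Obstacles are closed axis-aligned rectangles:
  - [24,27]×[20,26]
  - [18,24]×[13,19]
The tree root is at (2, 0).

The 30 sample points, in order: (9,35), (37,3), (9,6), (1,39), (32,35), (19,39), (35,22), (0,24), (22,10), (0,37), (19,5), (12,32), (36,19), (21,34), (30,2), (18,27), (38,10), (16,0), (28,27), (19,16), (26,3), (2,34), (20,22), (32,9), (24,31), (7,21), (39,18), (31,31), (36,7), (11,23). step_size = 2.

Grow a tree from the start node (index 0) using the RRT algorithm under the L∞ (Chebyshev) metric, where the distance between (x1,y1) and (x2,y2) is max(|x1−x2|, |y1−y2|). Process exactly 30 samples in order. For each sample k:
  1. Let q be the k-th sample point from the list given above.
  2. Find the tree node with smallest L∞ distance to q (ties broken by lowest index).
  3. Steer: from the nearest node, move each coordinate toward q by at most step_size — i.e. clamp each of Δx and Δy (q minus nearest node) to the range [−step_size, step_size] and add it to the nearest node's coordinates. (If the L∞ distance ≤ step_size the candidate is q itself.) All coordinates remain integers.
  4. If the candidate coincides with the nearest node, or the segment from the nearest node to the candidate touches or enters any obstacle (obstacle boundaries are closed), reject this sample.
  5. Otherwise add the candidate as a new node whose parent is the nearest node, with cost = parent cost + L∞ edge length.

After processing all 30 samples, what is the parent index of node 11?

1. q=(9,35) nearest=0 d=35 new=(4,2) → add node 1 parent=0 cost=2
2. q=(37,3) nearest=1 d=33 new=(6,3) → add node 2 parent=1 cost=4
3. q=(9,6) nearest=2 d=3 new=(8,5) → add node 3 parent=2 cost=6
4. q=(1,39) nearest=3 d=34 new=(6,7) → add node 4 parent=3 cost=8
5. q=(32,35) nearest=4 d=28 new=(8,9) → add node 5 parent=4 cost=10
6. q=(19,39) nearest=5 d=30 new=(10,11) → add node 6 parent=5 cost=12
7. q=(35,22) nearest=6 d=25 new=(12,13) → add node 7 parent=6 cost=14
8. q=(0,24) nearest=7 d=12 new=(10,15) → add node 8 parent=7 cost=16
9. q=(22,10) nearest=7 d=10 new=(14,11) → add node 9 parent=7 cost=16
10. q=(0,37) nearest=8 d=22 new=(8,17) → add node 10 parent=8 cost=18
11. q=(19,5) nearest=9 d=6 new=(16,9) → add node 11 parent=9 cost=18
12. q=(12,32) nearest=10 d=15 new=(10,19) → add node 12 parent=10 cost=20
13. q=(36,19) nearest=11 d=20 new=(18,11) → add node 13 parent=11 cost=20
14. q=(21,34) nearest=12 d=15 new=(12,21) → add node 14 parent=12 cost=22
15. q=(30,2) nearest=13 d=12 new=(20,9) → add node 15 parent=13 cost=22
16. q=(18,27) nearest=14 d=6 new=(14,23) → add node 16 parent=14 cost=24
17. q=(38,10) nearest=15 d=18 new=(22,10) → add node 17 parent=15 cost=24
18. q=(16,0) nearest=3 d=8 new=(10,3) → add node 18 parent=3 cost=8
19. q=(28,27) nearest=16 d=14 new=(16,25) → add node 19 parent=16 cost=26
20. q=(19,16) nearest=9 d=5 new=(16,13) → add node 20 parent=9 cost=18
21. q=(26,3) nearest=15 d=6 new=(22,7) → add node 21 parent=15 cost=24
22. q=(2,34) nearest=16 d=12 new=(12,25) → add node 22 parent=16 cost=26
23. q=(20,22) nearest=19 d=4 new=(18,23) → add node 23 parent=19 cost=28
24. q=(32,9) nearest=17 d=10 new=(24,9) → add node 24 parent=17 cost=26
25. q=(24,31) nearest=19 d=8 new=(18,27) → add node 25 parent=19 cost=28
26. q=(7,21) nearest=12 d=3 new=(8,21) → add node 26 parent=12 cost=22
27. q=(39,18) nearest=24 d=15 new=(26,11) → add node 27 parent=24 cost=28
28. q=(31,31) nearest=23 d=13 new=(20,25) → add node 28 parent=23 cost=30
29. q=(36,7) nearest=27 d=10 new=(28,9) → add node 29 parent=27 cost=30
30. q=(11,23) nearest=14 d=2 new=(11,23) → add node 30 parent=14 cost=24

Parent of node 11: 9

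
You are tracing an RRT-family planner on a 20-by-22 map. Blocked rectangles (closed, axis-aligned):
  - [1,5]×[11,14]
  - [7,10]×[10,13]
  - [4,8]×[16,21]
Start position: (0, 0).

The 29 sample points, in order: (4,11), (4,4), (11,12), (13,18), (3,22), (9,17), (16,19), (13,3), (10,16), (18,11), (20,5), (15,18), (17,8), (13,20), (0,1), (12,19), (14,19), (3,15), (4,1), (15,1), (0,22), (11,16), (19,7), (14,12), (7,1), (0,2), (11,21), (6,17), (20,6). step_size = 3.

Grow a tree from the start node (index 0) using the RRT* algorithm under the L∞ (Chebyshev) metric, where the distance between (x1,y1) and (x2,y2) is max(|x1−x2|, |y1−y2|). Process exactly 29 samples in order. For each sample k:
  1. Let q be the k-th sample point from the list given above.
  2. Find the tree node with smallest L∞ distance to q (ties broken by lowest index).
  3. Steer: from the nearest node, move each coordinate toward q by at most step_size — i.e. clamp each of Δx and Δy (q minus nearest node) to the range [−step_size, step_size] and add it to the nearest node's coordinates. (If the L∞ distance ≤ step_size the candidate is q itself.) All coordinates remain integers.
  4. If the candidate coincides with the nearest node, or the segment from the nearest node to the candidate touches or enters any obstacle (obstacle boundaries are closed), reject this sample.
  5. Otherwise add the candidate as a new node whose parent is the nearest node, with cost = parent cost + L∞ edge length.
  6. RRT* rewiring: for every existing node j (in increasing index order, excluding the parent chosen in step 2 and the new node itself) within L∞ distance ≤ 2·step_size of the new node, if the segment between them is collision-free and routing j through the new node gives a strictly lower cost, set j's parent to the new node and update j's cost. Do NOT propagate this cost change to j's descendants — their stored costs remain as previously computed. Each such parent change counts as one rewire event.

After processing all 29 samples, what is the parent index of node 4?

Parent of node 4: 3

1. q=(4,11) nearest=0 d=11 new=(3,3) → add node 1 parent=0 cost=3
2. q=(4,4) nearest=1 d=1 new=(4,4) → add node 2 parent=1 cost=4
3. q=(11,12) nearest=2 d=8 new=(7,7) → add node 3 parent=2 cost=7
4. q=(13,18) nearest=3 d=11 new=(10,10) → blocked by [7,10]×[10,13], reject
5. q=(3,22) nearest=3 d=15 new=(4,10) → add node 4 parent=3 cost=10
6. q=(9,17) nearest=4 d=7 new=(7,13) → blocked by [1,5]×[11,14], reject
7. q=(16,19) nearest=3 d=12 new=(10,10) → blocked by [7,10]×[10,13], reject
8. q=(13,3) nearest=3 d=6 new=(10,4) → add node 5 parent=3 cost=10
9. q=(10,16) nearest=4 d=6 new=(7,13) → blocked by [1,5]×[11,14], reject
10. q=(18,11) nearest=5 d=8 new=(13,7) → add node 6 parent=5 cost=13
11. q=(20,5) nearest=6 d=7 new=(16,5) → add node 7 parent=6 cost=16
12. q=(15,18) nearest=3 d=11 new=(10,10) → blocked by [7,10]×[10,13], reject
13. q=(17,8) nearest=7 d=3 new=(17,8) → add node 8 parent=7 cost=19
14. q=(13,20) nearest=4 d=10 new=(7,13) → blocked by [1,5]×[11,14], reject
15. q=(0,1) nearest=0 d=1 new=(0,1) → add node 9 parent=0 cost=1
16. q=(12,19) nearest=4 d=9 new=(7,13) → blocked by [1,5]×[11,14], reject
17. q=(14,19) nearest=4 d=10 new=(7,13) → blocked by [1,5]×[11,14], reject
18. q=(3,15) nearest=4 d=5 new=(3,13) → blocked by [1,5]×[11,14], reject
19. q=(4,1) nearest=1 d=2 new=(4,1) → add node 10 parent=1 cost=5
20. q=(15,1) nearest=7 d=4 new=(15,2) → add node 11 parent=7 cost=19
21. q=(0,22) nearest=4 d=12 new=(1,13) → blocked by [1,5]×[11,14], reject
22. q=(11,16) nearest=4 d=7 new=(7,13) → blocked by [1,5]×[11,14], reject
23. q=(19,7) nearest=8 d=2 new=(19,7) → add node 12 parent=8 cost=21
24. q=(14,12) nearest=8 d=4 new=(14,11) → add node 13 parent=8 cost=22
25. q=(7,1) nearest=2 d=3 new=(7,1) → add node 14 parent=2 cost=7
26. q=(0,2) nearest=9 d=1 new=(0,2) → add node 15 parent=9 cost=2
27. q=(11,21) nearest=13 d=10 new=(11,14) → add node 16 parent=13 cost=25
28. q=(6,17) nearest=16 d=5 new=(8,17) → blocked by [4,8]×[16,21], reject
29. q=(20,6) nearest=12 d=1 new=(20,6) → add node 17 parent=12 cost=22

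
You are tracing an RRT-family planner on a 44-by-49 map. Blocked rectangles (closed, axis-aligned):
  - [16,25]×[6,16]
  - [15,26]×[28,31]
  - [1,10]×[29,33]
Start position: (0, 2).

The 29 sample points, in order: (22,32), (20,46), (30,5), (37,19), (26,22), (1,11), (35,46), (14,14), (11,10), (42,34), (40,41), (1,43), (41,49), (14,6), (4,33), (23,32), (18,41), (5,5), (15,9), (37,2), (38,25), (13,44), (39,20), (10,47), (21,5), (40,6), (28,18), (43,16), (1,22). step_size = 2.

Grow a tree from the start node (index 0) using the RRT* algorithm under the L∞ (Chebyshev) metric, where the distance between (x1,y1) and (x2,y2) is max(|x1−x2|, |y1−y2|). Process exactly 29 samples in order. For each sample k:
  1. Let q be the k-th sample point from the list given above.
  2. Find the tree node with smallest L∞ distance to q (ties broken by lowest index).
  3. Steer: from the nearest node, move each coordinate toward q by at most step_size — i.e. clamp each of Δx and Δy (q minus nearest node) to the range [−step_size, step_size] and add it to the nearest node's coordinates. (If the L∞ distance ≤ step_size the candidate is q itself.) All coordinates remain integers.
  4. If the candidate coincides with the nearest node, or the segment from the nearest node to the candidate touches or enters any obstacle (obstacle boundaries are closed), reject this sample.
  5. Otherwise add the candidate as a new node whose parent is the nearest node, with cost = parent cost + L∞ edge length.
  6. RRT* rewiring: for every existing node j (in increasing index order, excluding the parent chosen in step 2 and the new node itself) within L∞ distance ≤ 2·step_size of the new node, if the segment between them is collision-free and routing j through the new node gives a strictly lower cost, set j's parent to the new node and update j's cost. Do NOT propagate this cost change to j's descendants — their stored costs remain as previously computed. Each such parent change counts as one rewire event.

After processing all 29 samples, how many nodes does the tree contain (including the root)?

1. q=(22,32) nearest=0 d=30 new=(2,4) → add node 1 parent=0 cost=2
2. q=(20,46) nearest=1 d=42 new=(4,6) → add node 2 parent=1 cost=4
3. q=(30,5) nearest=2 d=26 new=(6,5) → add node 3 parent=2 cost=6
4. q=(37,19) nearest=3 d=31 new=(8,7) → add node 4 parent=3 cost=8
5. q=(26,22) nearest=4 d=18 new=(10,9) → add node 5 parent=4 cost=10
6. q=(1,11) nearest=2 d=5 new=(2,8) → add node 6 parent=2 cost=6
7. q=(35,46) nearest=5 d=37 new=(12,11) → add node 7 parent=5 cost=12
8. q=(14,14) nearest=7 d=3 new=(14,13) → add node 8 parent=7 cost=14
9. q=(11,10) nearest=5 d=1 new=(11,10) → add node 9 parent=5 cost=11
10. q=(42,34) nearest=8 d=28 new=(16,15) → blocked by [16,25]×[6,16], reject
11. q=(40,41) nearest=8 d=28 new=(16,15) → blocked by [16,25]×[6,16], reject
12. q=(1,43) nearest=8 d=30 new=(12,15) → add node 10 parent=8 cost=16
13. q=(41,49) nearest=10 d=34 new=(14,17) → add node 11 parent=10 cost=18
14. q=(14,6) nearest=5 d=4 new=(12,7) → add node 12 parent=5 cost=12
15. q=(4,33) nearest=11 d=16 new=(12,19) → add node 13 parent=11 cost=20
16. q=(23,32) nearest=13 d=13 new=(14,21) → add node 14 parent=13 cost=22
17. q=(18,41) nearest=14 d=20 new=(16,23) → add node 15 parent=14 cost=24
18. q=(5,5) nearest=2 d=1 new=(5,5) → add node 16 parent=2 cost=5
19. q=(15,9) nearest=7 d=3 new=(14,9) → add node 17 parent=7 cost=14
20. q=(37,2) nearest=15 d=21 new=(18,21) → add node 18 parent=15 cost=26
21. q=(38,25) nearest=18 d=20 new=(20,23) → add node 19 parent=18 cost=28
22. q=(13,44) nearest=15 d=21 new=(14,25) → add node 20 parent=15 cost=26
23. q=(39,20) nearest=19 d=19 new=(22,21) → add node 21 parent=19 cost=30
24. q=(10,47) nearest=20 d=22 new=(12,27) → add node 22 parent=20 cost=28
25. q=(21,5) nearest=17 d=7 new=(16,7) → blocked by [16,25]×[6,16], reject
26. q=(40,6) nearest=21 d=18 new=(24,19) → add node 23 parent=21 cost=32
27. q=(28,18) nearest=23 d=4 new=(26,18) → add node 24 parent=23 cost=34
28. q=(43,16) nearest=24 d=17 new=(28,16) → add node 25 parent=24 cost=36
29. q=(1,22) nearest=7 d=11 new=(10,13) → add node 26 parent=7 cost=14

Node count: 27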